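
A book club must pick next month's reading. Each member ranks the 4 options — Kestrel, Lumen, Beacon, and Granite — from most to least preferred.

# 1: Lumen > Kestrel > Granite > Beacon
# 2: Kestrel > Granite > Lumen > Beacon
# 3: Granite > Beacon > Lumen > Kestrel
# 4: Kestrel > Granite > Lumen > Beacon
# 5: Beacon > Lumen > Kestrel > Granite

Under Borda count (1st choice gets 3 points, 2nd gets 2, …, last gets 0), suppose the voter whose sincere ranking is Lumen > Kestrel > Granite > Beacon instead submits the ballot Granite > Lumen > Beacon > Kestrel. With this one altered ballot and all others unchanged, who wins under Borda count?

Granite

Borda totals with the altered ballot: Kestrel 7, Lumen 7, Beacon 6, Granite 10.
The switch changes the winner from Kestrel to Granite.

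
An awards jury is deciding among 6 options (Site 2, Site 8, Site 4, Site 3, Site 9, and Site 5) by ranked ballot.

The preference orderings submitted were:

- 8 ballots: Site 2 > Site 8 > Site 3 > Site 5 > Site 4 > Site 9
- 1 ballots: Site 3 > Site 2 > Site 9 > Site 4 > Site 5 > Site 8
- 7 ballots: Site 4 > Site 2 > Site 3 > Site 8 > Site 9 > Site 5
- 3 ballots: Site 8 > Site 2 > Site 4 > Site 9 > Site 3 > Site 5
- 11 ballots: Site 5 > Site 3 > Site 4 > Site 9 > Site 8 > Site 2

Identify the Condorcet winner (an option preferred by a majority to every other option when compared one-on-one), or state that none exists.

Head-to-head results (30 voters total):
Site 2 vs Site 8: Site 2 wins 16–14.
Site 2 vs Site 4: Site 4 wins 18–12.
Site 2 vs Site 3: Site 2 wins 18–12.
Site 2 vs Site 9: Site 2 wins 19–11.
Site 2 vs Site 5: Site 2 wins 19–11.
Site 8 vs Site 4: Site 4 wins 19–11.
Site 8 vs Site 3: Site 3 wins 19–11.
Site 8 vs Site 9: Site 8 wins 18–12.
Site 8 vs Site 5: Site 8 wins 18–12.
Site 4 vs Site 3: Site 3 wins 20–10.
Site 4 vs Site 9: Site 4 wins 29–1.
Site 4 vs Site 5: Site 5 wins 19–11.
Site 3 vs Site 9: Site 3 wins 27–3.
Site 3 vs Site 5: Site 3 wins 19–11.
Site 9 vs Site 5: Site 5 wins 19–11.
No candidate beats all others: Site 2 beats Site 3 beats Site 4 beats Site 2, a majority cycle.

None — there is no Condorcet winner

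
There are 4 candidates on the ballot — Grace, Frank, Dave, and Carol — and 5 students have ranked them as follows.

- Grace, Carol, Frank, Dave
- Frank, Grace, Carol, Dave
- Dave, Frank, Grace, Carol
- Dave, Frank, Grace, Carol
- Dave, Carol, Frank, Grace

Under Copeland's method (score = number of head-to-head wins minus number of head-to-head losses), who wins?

Pairwise results:
  Grace vs Frank: Frank wins 4–1.
  Grace vs Dave: Dave wins 3–2.
  Grace vs Carol: Grace wins 4–1.
  Frank vs Dave: Dave wins 3–2.
  Frank vs Carol: Frank wins 3–2.
  Dave vs Carol: Dave wins 3–2.
Copeland scores (wins − losses):
  Grace: 1 − 2 = -1
  Frank: 2 − 1 = 1
  Dave: 3 − 0 = 3
  Carol: 0 − 3 = -3
Dave has the best Copeland score.

Dave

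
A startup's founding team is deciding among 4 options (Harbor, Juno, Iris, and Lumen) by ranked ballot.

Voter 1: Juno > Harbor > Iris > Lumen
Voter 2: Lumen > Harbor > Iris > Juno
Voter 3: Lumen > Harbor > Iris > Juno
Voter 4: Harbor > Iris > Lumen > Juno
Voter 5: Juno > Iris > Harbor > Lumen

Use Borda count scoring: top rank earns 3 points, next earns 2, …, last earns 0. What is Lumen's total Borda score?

Borda scores:
  Harbor: 2 + 2 + 2 + 3 + 1 = 10
  Juno: 3 + 0 + 0 + 0 + 3 = 6
  Iris: 1 + 1 + 1 + 2 + 2 = 7
  Lumen: 0 + 3 + 3 + 1 + 0 = 7

7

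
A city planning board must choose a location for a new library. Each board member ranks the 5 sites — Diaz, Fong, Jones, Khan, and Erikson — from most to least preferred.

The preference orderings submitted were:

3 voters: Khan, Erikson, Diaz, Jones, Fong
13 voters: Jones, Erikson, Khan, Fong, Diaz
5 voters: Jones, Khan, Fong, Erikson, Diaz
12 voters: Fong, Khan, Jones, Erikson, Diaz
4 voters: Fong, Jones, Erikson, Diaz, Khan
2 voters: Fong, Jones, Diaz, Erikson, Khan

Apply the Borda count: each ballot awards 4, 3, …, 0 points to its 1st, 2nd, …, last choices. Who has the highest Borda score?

Borda scores:
  Diaz: 3·2 + 13·0 + 5·0 + 12·0 + 4·1 + 2·2 = 14
  Fong: 3·0 + 13·1 + 5·2 + 12·4 + 4·4 + 2·4 = 95
  Jones: 3·1 + 13·4 + 5·4 + 12·2 + 4·3 + 2·3 = 117
  Khan: 3·4 + 13·2 + 5·3 + 12·3 + 4·0 + 2·0 = 89
  Erikson: 3·3 + 13·3 + 5·1 + 12·1 + 4·2 + 2·1 = 75
Jones has the highest total.

Jones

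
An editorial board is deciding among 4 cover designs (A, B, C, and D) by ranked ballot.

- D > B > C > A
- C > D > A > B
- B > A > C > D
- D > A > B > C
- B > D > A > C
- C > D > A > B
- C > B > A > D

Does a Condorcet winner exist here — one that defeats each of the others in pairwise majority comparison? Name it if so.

Head-to-head results (7 voters total):
A vs B: B wins 4–3.
A vs C: C wins 4–3.
A vs D: D wins 5–2.
B vs C: B wins 4–3.
B vs D: D wins 4–3.
C vs D: C wins 4–3.
No candidate beats all others: B beats C beats D beats B, a majority cycle.

None — there is no Condorcet winner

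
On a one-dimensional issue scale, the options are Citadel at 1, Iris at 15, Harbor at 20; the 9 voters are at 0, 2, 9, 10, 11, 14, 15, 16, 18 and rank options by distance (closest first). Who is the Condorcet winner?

With single-peaked preferences on a line, the Condorcet winner is the candidate closest to the median voter.
The median voter (position 11) is closest to Iris at 15.
Check: Iris vs Harbor — voters closer to Iris: 8 of 9.

Iris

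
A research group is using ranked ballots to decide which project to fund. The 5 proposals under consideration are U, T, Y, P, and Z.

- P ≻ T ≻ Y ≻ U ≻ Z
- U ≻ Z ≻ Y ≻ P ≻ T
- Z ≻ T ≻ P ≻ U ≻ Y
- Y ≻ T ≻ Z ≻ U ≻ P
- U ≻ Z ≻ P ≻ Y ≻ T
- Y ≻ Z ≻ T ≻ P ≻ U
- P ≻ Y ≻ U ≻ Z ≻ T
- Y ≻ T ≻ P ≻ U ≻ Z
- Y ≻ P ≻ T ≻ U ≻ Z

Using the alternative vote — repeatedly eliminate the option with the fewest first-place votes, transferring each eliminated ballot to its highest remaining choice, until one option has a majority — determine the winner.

Y

Round 1: Y 4, U 2, P 2, Z 1, T 0. T has the fewest and is eliminated.
Round 2: Y 4, U 2, P 2, Z 1. Z has the fewest and is eliminated.
Round 3: Y 4, P 3, U 2. U has the fewest and is eliminated.
Round 4: Y 5, P 4. Y has a majority.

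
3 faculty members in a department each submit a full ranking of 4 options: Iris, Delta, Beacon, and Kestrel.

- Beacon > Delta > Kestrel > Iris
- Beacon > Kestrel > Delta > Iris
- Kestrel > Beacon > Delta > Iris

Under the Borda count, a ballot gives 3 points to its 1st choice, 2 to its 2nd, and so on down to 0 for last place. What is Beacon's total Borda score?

Borda scores:
  Iris: 0 + 0 + 0 = 0
  Delta: 2 + 1 + 1 = 4
  Beacon: 3 + 3 + 2 = 8
  Kestrel: 1 + 2 + 3 = 6

8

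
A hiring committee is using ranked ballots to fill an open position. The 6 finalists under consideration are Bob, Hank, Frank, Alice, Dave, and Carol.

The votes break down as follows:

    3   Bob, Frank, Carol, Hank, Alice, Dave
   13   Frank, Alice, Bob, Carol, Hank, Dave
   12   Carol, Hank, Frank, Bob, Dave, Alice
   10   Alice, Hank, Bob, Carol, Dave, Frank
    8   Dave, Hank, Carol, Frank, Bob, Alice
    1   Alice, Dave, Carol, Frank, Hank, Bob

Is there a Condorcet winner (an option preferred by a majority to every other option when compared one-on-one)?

Head-to-head results (47 voters total):
Bob vs Hank: Hank wins 31–16.
Bob vs Frank: Frank wins 34–13.
Bob vs Alice: Alice wins 24–23.
Bob vs Dave: Bob wins 38–9.
Bob vs Carol: Bob wins 26–21.
Hank vs Frank: Hank wins 30–17.
Hank vs Alice: Alice wins 24–23.
Hank vs Dave: Hank wins 38–9.
Hank vs Carol: Carol wins 29–18.
Frank vs Alice: Frank wins 36–11.
Frank vs Dave: Frank wins 28–19.
Frank vs Carol: Carol wins 31–16.
Alice vs Dave: Alice wins 27–20.
Alice vs Carol: Alice wins 24–23.
Dave vs Carol: Carol wins 38–9.
No candidate beats all others: Bob beats Carol beats Hank beats Bob, a majority cycle.

No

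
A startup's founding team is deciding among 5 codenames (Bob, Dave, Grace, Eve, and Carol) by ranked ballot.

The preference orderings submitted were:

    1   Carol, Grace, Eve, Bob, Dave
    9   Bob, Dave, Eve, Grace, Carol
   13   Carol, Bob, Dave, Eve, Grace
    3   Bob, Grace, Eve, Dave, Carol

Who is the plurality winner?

First-place vote totals:
  Bob: 12
  Dave: 0
  Grace: 0
  Eve: 0
  Carol: 14
Carol has the most first-place votes.

Carol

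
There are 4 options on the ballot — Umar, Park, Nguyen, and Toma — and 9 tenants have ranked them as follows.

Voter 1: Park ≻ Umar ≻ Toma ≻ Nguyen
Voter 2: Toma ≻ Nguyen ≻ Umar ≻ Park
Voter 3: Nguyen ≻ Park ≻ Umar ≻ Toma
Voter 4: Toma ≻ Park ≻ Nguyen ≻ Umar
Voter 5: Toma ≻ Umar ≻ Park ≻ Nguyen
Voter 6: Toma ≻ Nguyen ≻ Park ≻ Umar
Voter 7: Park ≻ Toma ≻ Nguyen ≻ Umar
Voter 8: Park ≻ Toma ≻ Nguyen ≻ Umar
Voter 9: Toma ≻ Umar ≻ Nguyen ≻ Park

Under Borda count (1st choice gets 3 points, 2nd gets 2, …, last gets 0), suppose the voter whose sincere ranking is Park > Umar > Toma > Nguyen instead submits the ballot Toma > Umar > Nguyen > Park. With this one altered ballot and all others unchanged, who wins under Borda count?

Toma

Borda totals with the altered ballot: Umar 8, Park 12, Nguyen 12, Toma 22.
The winner is unchanged: still Toma.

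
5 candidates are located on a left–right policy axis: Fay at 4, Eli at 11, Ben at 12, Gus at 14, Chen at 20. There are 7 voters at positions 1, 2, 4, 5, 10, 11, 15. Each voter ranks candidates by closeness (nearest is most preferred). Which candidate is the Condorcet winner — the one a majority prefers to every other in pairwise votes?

With single-peaked preferences on a line, the Condorcet winner is the candidate closest to the median voter.
The median voter (position 5) is closest to Fay at 4.
Check: Fay vs Gus — voters closer to Fay: 4 of 7.

Fay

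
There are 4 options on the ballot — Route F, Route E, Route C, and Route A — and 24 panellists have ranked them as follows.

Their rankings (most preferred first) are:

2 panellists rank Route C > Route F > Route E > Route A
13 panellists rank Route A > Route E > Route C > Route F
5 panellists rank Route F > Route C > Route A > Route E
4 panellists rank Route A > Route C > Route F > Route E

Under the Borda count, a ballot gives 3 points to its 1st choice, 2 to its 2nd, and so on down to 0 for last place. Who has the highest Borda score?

Route A

Borda scores:
  Route F: 2·2 + 13·0 + 5·3 + 4·1 = 23
  Route E: 2·1 + 13·2 + 5·0 + 4·0 = 28
  Route C: 2·3 + 13·1 + 5·2 + 4·2 = 37
  Route A: 2·0 + 13·3 + 5·1 + 4·3 = 56
Route A has the highest total.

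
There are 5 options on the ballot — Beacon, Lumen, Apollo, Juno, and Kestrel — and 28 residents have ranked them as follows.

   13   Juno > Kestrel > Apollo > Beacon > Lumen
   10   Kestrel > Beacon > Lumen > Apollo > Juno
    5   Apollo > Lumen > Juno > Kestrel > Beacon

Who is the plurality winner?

First-place vote totals:
  Beacon: 0
  Lumen: 0
  Apollo: 5
  Juno: 13
  Kestrel: 10
Juno has the most first-place votes.

Juno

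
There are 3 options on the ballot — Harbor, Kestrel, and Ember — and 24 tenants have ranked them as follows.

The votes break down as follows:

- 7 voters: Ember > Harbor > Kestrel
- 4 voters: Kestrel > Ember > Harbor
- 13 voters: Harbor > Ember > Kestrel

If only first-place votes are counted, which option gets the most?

Harbor

First-place vote totals:
  Harbor: 13
  Kestrel: 4
  Ember: 7
Harbor has the most first-place votes.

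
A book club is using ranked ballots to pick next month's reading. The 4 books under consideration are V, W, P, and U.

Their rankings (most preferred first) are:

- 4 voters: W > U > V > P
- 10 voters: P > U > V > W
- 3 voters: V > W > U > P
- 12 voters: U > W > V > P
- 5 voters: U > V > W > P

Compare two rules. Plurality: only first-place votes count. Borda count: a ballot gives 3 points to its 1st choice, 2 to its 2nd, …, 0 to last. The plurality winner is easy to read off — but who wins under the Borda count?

Plurality first-place counts: V 3, W 4, P 10, U 17 → U.
Borda totals: V 45, W 47, P 30, U 82 → U.

U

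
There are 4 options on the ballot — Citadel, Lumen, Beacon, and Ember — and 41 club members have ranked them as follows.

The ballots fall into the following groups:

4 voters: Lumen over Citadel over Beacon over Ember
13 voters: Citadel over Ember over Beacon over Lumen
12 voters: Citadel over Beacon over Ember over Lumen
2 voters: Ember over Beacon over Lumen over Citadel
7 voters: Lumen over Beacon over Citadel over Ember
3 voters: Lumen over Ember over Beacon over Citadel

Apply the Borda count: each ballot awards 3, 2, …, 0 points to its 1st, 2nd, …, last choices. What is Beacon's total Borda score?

62

Borda scores:
  Citadel: 4·2 + 13·3 + 12·3 + 2·0 + 7·1 + 3·0 = 90
  Lumen: 4·3 + 13·0 + 12·0 + 2·1 + 7·3 + 3·3 = 44
  Beacon: 4·1 + 13·1 + 12·2 + 2·2 + 7·2 + 3·1 = 62
  Ember: 4·0 + 13·2 + 12·1 + 2·3 + 7·0 + 3·2 = 50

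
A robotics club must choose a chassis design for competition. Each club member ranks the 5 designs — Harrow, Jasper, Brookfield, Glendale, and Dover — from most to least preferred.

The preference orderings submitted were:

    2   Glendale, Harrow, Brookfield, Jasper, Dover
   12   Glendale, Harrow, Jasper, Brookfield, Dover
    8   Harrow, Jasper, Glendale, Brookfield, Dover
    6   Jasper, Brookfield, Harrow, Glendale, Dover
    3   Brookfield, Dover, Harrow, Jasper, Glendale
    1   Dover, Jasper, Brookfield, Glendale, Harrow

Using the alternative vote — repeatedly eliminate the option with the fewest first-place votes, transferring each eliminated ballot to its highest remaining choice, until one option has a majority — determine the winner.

Round 1: Glendale 14, Harrow 8, Jasper 6, Brookfield 3, Dover 1. Dover has the fewest and is eliminated.
Round 2: Glendale 14, Harrow 8, Jasper 7, Brookfield 3. Brookfield has the fewest and is eliminated.
Round 3: Glendale 14, Harrow 11, Jasper 7. Jasper has the fewest and is eliminated.
Round 4: Harrow 17, Glendale 15. Harrow has a majority.

Harrow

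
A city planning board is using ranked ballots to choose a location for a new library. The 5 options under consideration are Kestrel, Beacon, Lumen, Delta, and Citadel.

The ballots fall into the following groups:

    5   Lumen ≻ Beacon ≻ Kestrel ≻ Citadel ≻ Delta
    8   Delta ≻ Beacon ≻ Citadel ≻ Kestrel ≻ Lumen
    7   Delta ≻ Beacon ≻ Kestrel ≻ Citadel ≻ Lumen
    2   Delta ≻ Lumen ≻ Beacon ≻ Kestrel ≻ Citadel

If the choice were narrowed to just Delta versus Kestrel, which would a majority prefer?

Delta

Ballots ranking Delta above Kestrel: 8+7+2 = 17.
Ballots ranking Kestrel above Delta: 5.
Delta wins the head-to-head, 17–5.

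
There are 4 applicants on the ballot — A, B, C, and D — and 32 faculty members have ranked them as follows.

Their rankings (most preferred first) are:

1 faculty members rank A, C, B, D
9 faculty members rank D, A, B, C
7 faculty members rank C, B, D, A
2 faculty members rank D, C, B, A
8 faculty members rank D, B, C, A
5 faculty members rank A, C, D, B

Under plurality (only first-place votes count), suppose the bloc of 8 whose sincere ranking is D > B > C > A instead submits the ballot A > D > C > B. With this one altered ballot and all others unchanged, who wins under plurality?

First-place totals with the altered ballot: A 14, B 0, C 7, D 11.
The switch changes the winner from D to A.

A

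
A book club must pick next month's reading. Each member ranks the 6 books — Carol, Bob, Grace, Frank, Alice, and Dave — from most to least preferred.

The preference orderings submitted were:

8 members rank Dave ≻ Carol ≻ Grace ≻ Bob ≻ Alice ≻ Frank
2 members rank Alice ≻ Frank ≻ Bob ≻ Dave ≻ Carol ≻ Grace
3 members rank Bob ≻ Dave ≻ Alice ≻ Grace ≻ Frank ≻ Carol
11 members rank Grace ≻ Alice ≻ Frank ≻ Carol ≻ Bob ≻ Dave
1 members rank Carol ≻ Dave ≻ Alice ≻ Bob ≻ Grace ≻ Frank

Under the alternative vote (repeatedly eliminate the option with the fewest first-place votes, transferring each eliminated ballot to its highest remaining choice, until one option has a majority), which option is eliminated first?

Frank

Round 1: Grace 11, Dave 8, Bob 3, Alice 2, Carol 1, Frank 0. Frank has the fewest and is eliminated.
Round 2: Grace 11, Dave 8, Bob 3, Alice 2, Carol 1. Carol has the fewest and is eliminated.
Round 3: Grace 11, Dave 9, Bob 3, Alice 2. Alice has the fewest and is eliminated.
Round 4: Grace 11, Dave 9, Bob 5. Bob has the fewest and is eliminated.
Round 5: Dave 14, Grace 11. Dave has a majority.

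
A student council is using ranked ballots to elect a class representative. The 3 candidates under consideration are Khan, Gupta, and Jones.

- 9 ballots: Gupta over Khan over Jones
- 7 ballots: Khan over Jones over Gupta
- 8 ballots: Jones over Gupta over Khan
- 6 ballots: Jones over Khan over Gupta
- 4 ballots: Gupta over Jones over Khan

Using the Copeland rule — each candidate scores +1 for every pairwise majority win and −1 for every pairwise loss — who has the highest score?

Pairwise results:
  Khan vs Gupta: Gupta wins 21–13.
  Khan vs Jones: Jones wins 18–16.
  Gupta vs Jones: Jones wins 21–13.
Copeland scores (wins − losses):
  Khan: 0 − 2 = -2
  Gupta: 1 − 1 = 0
  Jones: 2 − 0 = 2
Jones has the best Copeland score.

Jones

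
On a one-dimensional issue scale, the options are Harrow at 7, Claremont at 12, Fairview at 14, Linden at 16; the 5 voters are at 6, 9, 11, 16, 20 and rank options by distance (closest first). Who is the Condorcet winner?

With single-peaked preferences on a line, the Condorcet winner is the candidate closest to the median voter.
The median voter (position 11) is closest to Claremont at 12.
Check: Claremont vs Linden — voters closer to Claremont: 3 of 5.

Claremont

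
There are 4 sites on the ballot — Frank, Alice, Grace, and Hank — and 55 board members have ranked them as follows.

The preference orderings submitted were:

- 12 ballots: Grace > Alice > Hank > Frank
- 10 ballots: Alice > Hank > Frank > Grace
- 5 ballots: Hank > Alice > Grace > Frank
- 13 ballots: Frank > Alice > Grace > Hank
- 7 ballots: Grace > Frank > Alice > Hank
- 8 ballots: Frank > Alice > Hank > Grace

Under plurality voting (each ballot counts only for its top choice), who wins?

First-place vote totals:
  Frank: 21
  Alice: 10
  Grace: 19
  Hank: 5
Frank has the most first-place votes.

Frank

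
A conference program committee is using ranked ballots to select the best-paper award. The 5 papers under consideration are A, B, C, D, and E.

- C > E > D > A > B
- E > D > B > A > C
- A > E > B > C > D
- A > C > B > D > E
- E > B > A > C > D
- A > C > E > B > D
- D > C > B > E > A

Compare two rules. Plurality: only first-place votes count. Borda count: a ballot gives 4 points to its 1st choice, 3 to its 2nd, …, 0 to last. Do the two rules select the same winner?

Plurality first-place counts: A 3, B 0, C 1, D 1, E 2 → A.
Borda totals: A 16, B 12, C 15, D 10, E 17 → E.
The two rules disagree: plurality picks A, Borda picks E.

No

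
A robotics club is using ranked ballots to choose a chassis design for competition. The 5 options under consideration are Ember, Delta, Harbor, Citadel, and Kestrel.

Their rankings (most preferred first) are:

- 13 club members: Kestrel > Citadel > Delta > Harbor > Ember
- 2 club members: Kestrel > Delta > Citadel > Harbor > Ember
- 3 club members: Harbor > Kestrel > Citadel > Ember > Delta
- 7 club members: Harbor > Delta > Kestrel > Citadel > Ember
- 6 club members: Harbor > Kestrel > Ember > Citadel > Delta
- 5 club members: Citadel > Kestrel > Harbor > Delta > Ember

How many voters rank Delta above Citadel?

Ballots ranking Delta above Citadel: 2+7 = 9.
Ballots ranking Citadel above Delta: 13+3+6+5 = 27.
So 9 of 36 voters prefer Delta to Citadel.

9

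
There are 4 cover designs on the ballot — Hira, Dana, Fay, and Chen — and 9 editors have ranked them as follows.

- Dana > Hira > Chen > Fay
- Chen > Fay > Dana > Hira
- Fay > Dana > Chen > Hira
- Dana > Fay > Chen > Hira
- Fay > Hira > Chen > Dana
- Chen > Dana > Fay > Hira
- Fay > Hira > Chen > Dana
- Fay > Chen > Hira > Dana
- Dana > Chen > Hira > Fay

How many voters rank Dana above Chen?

4

Ballots ranking Dana above Chen: 4.
Ballots ranking Chen above Dana: 5.
So 4 of 9 voters prefer Dana to Chen.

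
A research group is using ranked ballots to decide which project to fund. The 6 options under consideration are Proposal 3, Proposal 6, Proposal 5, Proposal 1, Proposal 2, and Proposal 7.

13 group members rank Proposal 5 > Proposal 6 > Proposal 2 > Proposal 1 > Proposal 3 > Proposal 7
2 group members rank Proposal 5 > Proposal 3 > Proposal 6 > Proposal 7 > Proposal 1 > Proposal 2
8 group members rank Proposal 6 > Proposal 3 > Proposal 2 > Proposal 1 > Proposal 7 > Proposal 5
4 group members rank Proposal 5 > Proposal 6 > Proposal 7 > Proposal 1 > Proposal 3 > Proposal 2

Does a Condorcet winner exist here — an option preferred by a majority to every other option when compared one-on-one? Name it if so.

Proposal 5

Head-to-head results (27 voters total):
Proposal 3 vs Proposal 6: Proposal 6 wins 25–2.
Proposal 3 vs Proposal 5: Proposal 5 wins 19–8.
Proposal 3 vs Proposal 1: Proposal 1 wins 17–10.
Proposal 3 vs Proposal 2: Proposal 3 wins 14–13.
Proposal 3 vs Proposal 7: Proposal 3 wins 23–4.
Proposal 6 vs Proposal 5: Proposal 5 wins 19–8.
Proposal 6 vs Proposal 1: Proposal 6 wins 27–0.
Proposal 6 vs Proposal 2: Proposal 6 wins 27–0.
Proposal 6 vs Proposal 7: Proposal 6 wins 27–0.
Proposal 5 vs Proposal 1: Proposal 5 wins 19–8.
Proposal 5 vs Proposal 2: Proposal 5 wins 19–8.
Proposal 5 vs Proposal 7: Proposal 5 wins 19–8.
Proposal 1 vs Proposal 2: Proposal 2 wins 21–6.
Proposal 1 vs Proposal 7: Proposal 1 wins 21–6.
Proposal 2 vs Proposal 7: Proposal 2 wins 21–6.
Proposal 5 beats each rival — Proposal 3 (19–8), Proposal 6 (19–8), Proposal 1 (19–8), Proposal 2 (19–8), Proposal 7 (19–8) — so Proposal 5 is the Condorcet winner.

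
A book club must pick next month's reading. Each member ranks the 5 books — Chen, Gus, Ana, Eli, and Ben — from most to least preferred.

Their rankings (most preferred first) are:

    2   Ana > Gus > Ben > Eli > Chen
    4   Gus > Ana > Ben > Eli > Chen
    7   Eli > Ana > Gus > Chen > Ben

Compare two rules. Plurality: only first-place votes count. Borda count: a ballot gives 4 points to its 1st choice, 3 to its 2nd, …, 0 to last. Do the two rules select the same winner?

Plurality first-place counts: Chen 0, Gus 4, Ana 2, Eli 7, Ben 0 → Eli.
Borda totals: Chen 7, Gus 36, Ana 41, Eli 34, Ben 12 → Ana.
The two rules disagree: plurality picks Eli, Borda picks Ana.

No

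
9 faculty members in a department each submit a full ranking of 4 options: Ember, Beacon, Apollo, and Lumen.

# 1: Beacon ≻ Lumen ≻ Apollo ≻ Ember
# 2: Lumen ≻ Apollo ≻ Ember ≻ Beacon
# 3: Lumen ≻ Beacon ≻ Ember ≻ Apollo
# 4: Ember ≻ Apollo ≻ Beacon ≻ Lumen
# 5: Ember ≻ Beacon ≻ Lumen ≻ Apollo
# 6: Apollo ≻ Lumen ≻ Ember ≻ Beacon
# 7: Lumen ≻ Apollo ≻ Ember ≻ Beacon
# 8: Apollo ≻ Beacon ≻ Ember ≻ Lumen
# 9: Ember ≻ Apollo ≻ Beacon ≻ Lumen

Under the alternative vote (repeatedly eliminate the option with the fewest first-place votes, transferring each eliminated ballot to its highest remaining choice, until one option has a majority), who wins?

Lumen

Round 1: Ember 3, Lumen 3, Apollo 2, Beacon 1. Beacon has the fewest and is eliminated.
Round 2: Lumen 4, Ember 3, Apollo 2. Apollo has the fewest and is eliminated.
Round 3: Lumen 5, Ember 4. Lumen has a majority.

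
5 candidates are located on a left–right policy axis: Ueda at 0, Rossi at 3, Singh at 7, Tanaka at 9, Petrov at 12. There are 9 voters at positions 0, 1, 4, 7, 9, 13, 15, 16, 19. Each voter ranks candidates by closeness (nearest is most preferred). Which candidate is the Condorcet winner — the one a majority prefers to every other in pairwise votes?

Tanaka

With single-peaked preferences on a line, the Condorcet winner is the candidate closest to the median voter.
The median voter (position 9) is closest to Tanaka at 9.
Check: Tanaka vs Singh — voters closer to Tanaka: 5 of 9.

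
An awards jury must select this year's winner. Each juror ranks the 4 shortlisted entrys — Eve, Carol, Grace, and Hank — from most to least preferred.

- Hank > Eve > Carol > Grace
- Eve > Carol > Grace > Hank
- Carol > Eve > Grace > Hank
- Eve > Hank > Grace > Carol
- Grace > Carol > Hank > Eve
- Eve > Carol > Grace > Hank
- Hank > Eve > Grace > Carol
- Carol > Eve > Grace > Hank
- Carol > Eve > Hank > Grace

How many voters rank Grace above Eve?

Ballots ranking Grace above Eve: 1.
Ballots ranking Eve above Grace: 8.
So 1 of 9 voters prefer Grace to Eve.

1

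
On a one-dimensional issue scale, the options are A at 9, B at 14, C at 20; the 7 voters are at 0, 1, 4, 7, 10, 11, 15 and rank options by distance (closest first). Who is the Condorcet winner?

With single-peaked preferences on a line, the Condorcet winner is the candidate closest to the median voter.
The median voter (position 7) is closest to A at 9.
Check: A vs B — voters closer to A: 6 of 7.

A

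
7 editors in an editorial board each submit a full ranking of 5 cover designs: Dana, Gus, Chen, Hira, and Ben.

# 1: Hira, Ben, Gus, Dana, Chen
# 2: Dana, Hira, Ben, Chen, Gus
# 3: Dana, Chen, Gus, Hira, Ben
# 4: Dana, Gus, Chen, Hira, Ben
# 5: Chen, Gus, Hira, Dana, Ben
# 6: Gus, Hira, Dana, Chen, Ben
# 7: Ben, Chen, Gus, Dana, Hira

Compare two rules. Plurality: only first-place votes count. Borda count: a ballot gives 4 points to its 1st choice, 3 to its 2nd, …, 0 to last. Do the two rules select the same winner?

Plurality first-place counts: Dana 3, Gus 1, Chen 1, Hira 1, Ben 1 → Dana.
Borda totals: Dana 17, Gus 16, Chen 14, Hira 14, Ben 9 → Dana.
The two rules agree on Dana.

Yes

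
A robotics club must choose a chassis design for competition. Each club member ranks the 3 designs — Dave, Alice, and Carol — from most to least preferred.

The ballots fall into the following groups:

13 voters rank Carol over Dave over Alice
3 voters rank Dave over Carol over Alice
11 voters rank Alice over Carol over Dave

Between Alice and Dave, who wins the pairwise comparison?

Ballots ranking Alice above Dave: 11.
Ballots ranking Dave above Alice: 13+3 = 16.
Dave wins the head-to-head, 16–11.

Dave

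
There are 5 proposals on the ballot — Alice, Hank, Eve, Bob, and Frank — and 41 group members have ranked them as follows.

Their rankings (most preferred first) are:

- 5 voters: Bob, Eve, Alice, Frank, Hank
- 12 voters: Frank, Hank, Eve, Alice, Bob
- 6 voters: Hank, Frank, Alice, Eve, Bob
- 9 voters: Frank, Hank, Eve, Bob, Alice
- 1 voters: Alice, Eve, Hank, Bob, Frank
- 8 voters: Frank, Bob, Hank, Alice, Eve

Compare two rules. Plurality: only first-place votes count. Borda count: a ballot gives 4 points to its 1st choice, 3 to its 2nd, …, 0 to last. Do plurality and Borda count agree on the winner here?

Yes

Plurality first-place counts: Alice 1, Hank 6, Eve 0, Bob 5, Frank 29 → Frank.
Borda totals: Alice 46, Hank 105, Eve 66, Bob 54, Frank 139 → Frank.
The two rules agree on Frank.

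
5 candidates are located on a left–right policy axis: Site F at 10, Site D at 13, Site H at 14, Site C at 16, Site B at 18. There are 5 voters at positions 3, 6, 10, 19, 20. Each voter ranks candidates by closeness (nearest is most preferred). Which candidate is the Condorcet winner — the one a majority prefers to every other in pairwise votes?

With single-peaked preferences on a line, the Condorcet winner is the candidate closest to the median voter.
The median voter (position 10) is closest to Site F at 10.
Check: Site F vs Site H — voters closer to Site F: 3 of 5.

Site F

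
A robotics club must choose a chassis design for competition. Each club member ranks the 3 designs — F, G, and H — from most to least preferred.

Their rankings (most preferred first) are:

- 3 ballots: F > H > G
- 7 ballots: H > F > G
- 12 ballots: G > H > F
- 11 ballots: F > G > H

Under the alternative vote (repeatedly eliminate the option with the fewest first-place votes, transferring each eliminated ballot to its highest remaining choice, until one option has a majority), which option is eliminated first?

H

Round 1: F 14, G 12, H 7. H has the fewest and is eliminated.
Round 2: F 21, G 12. F has a majority.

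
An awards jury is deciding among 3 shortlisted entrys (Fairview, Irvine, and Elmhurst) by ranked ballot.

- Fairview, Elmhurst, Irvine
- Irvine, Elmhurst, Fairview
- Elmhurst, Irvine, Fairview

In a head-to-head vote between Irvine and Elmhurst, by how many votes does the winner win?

Ballots ranking Irvine above Elmhurst: 1.
Ballots ranking Elmhurst above Irvine: 2.
Elmhurst wins 2–1, a margin of 1.

1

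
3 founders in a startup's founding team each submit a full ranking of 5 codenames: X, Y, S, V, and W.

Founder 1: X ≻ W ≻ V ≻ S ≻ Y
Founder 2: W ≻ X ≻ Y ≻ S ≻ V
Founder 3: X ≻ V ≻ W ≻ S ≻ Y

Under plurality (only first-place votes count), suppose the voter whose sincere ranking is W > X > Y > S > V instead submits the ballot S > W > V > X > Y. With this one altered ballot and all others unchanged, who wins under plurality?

X

First-place totals with the altered ballot: X 2, Y 0, S 1, V 0, W 0.
The winner is unchanged: still X.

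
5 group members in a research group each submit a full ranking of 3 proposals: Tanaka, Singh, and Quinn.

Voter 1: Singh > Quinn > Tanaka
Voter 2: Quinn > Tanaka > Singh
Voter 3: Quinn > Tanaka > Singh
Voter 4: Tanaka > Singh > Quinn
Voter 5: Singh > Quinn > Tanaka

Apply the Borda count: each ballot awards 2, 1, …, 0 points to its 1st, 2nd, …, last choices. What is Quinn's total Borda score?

6

Borda scores:
  Tanaka: 0 + 1 + 1 + 2 + 0 = 4
  Singh: 2 + 0 + 0 + 1 + 2 = 5
  Quinn: 1 + 2 + 2 + 0 + 1 = 6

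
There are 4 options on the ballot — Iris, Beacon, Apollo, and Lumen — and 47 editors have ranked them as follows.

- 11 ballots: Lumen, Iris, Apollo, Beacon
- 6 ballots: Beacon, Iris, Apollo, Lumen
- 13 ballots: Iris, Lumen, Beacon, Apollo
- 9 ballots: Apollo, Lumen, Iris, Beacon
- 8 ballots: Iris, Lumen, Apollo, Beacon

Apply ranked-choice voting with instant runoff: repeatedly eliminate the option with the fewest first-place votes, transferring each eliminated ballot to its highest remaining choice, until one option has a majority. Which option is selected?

Iris

Round 1: Iris 21, Lumen 11, Apollo 9, Beacon 6. Beacon has the fewest and is eliminated.
Round 2: Iris 27, Lumen 11, Apollo 9. Iris has a majority.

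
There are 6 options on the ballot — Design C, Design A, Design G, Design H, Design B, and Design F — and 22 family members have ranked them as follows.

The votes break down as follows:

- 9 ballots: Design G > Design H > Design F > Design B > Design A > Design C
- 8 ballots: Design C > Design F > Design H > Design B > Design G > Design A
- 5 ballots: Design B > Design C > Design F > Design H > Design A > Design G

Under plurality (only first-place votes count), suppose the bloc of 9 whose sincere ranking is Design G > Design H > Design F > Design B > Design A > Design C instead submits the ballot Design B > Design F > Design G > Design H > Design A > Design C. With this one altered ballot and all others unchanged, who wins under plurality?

Design B

First-place totals with the altered ballot: Design C 8, Design A 0, Design G 0, Design H 0, Design B 14, Design F 0.
The switch changes the winner from Design G to Design B.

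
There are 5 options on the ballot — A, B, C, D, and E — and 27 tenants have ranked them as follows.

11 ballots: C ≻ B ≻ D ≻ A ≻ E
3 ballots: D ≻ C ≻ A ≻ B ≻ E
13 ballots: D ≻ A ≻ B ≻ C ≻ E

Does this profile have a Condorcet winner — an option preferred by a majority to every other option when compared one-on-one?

Head-to-head results (27 voters total):
A vs B: A wins 16–11.
A vs C: C wins 14–13.
A vs D: D wins 27–0.
A vs E: A wins 27–0.
B vs C: C wins 14–13.
B vs D: D wins 16–11.
B vs E: B wins 27–0.
C vs D: D wins 16–11.
C vs E: C wins 27–0.
D vs E: D wins 27–0.
D beats each rival — A (27–0), B (16–11), C (16–11), E (27–0) — so D is the Condorcet winner.

Yes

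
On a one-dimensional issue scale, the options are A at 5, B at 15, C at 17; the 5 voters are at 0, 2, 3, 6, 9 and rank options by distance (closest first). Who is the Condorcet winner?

With single-peaked preferences on a line, the Condorcet winner is the candidate closest to the median voter.
The median voter (position 3) is closest to A at 5.
Check: A vs B — voters closer to A: 5 of 5.

A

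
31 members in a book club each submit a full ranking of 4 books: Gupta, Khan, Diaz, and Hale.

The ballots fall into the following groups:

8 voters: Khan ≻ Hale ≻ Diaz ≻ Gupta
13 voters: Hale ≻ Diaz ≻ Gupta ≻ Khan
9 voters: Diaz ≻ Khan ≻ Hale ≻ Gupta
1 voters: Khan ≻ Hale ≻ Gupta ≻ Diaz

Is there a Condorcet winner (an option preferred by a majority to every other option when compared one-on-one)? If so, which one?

Head-to-head results (31 voters total):
Gupta vs Khan: Khan wins 18–13.
Gupta vs Diaz: Diaz wins 30–1.
Gupta vs Hale: Hale wins 31–0.
Khan vs Diaz: Diaz wins 22–9.
Khan vs Hale: Khan wins 18–13.
Diaz vs Hale: Hale wins 22–9.
No candidate beats all others: Khan beats Hale beats Diaz beats Khan, a majority cycle.

None — there is no Condorcet winner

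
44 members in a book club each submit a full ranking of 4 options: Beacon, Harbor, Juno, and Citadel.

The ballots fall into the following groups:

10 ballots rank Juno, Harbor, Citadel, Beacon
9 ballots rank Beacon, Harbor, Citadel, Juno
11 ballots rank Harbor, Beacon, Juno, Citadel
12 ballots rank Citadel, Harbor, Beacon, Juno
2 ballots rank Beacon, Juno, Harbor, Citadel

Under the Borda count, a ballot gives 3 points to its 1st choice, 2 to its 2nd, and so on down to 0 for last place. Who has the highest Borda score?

Harbor

Borda scores:
  Beacon: 10·0 + 9·3 + 11·2 + 12·1 + 2·3 = 67
  Harbor: 10·2 + 9·2 + 11·3 + 12·2 + 2·1 = 97
  Juno: 10·3 + 9·0 + 11·1 + 12·0 + 2·2 = 45
  Citadel: 10·1 + 9·1 + 11·0 + 12·3 + 2·0 = 55
Harbor has the highest total.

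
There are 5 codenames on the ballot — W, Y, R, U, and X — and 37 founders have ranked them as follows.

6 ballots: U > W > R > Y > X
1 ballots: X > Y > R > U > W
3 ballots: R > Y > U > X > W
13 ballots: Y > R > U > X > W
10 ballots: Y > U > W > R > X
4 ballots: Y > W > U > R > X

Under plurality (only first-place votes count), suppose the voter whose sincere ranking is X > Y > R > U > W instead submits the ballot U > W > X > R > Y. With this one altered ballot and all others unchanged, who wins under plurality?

Y

First-place totals with the altered ballot: W 0, Y 27, R 3, U 7, X 0.
The winner is unchanged: still Y.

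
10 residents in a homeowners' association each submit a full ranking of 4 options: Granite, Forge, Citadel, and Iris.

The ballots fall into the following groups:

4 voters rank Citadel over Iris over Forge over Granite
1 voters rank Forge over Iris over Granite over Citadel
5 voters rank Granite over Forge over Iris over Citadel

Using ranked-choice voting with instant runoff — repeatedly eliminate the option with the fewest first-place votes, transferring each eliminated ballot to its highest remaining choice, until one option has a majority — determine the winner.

Granite

Round 1: Granite 5, Citadel 4, Forge 1, Iris 0. Iris has the fewest and is eliminated.
Round 2: Granite 5, Citadel 4, Forge 1. Forge has the fewest and is eliminated.
Round 3: Granite 6, Citadel 4. Granite has a majority.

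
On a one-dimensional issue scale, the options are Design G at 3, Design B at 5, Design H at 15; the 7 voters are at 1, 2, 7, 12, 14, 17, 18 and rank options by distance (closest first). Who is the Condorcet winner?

With single-peaked preferences on a line, the Condorcet winner is the candidate closest to the median voter.
The median voter (position 12) is closest to Design H at 15.
Check: Design H vs Design B — voters closer to Design H: 4 of 7.

Design H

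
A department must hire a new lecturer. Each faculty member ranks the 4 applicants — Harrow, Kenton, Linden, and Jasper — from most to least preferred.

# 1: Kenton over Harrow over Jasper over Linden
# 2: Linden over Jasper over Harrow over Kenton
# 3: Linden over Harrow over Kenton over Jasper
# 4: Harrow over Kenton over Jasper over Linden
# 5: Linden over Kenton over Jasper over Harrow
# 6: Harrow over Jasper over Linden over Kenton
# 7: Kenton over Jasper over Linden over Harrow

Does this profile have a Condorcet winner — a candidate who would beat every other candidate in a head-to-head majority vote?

Head-to-head results (7 voters total):
Harrow vs Kenton: Harrow wins 4–3.
Harrow vs Linden: Linden wins 4–3.
Harrow vs Jasper: Harrow wins 4–3.
Kenton vs Linden: Linden wins 4–3.
Kenton vs Jasper: Kenton wins 5–2.
Linden vs Jasper: Jasper wins 4–3.
No candidate beats all others: Harrow beats Jasper beats Linden beats Harrow, a majority cycle.

No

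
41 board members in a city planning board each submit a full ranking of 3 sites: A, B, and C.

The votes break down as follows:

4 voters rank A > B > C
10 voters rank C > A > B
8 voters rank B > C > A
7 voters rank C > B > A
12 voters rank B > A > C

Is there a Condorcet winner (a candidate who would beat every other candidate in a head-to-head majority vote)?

Head-to-head results (41 voters total):
A vs B: B wins 27–14.
A vs C: C wins 25–16.
B vs C: B wins 24–17.
B beats each rival — A (27–14), C (24–17) — so B is the Condorcet winner.

Yes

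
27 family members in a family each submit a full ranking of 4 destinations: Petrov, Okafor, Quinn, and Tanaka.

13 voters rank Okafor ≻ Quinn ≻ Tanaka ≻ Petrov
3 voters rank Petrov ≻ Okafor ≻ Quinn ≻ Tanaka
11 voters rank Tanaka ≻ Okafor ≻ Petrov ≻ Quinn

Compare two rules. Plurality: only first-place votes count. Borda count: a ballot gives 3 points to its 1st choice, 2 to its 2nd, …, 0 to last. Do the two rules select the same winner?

Plurality first-place counts: Petrov 3, Okafor 13, Quinn 0, Tanaka 11 → Okafor.
Borda totals: Petrov 20, Okafor 67, Quinn 29, Tanaka 46 → Okafor.
The two rules agree on Okafor.

Yes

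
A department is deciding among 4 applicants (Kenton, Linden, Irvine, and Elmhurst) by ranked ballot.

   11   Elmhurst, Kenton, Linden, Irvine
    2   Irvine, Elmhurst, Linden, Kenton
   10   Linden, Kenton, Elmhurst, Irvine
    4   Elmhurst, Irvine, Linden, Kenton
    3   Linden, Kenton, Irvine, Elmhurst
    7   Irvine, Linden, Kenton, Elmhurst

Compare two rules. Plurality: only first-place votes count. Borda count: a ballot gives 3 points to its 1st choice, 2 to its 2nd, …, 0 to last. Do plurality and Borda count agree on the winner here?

No

Plurality first-place counts: Kenton 0, Linden 13, Irvine 9, Elmhurst 15 → Elmhurst.
Borda totals: Kenton 55, Linden 70, Irvine 38, Elmhurst 59 → Linden.
The two rules disagree: plurality picks Elmhurst, Borda picks Linden.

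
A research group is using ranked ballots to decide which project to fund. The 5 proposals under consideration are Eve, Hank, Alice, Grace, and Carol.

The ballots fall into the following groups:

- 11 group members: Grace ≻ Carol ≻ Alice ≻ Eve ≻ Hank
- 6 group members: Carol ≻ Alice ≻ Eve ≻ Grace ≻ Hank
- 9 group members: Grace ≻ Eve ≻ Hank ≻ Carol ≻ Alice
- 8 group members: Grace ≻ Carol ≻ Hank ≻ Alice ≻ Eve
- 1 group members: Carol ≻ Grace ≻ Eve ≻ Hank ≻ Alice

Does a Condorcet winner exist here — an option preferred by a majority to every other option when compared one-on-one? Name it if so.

Head-to-head results (35 voters total):
Eve vs Hank: Eve wins 27–8.
Eve vs Alice: Alice wins 25–10.
Eve vs Grace: Grace wins 29–6.
Eve vs Carol: Carol wins 26–9.
Hank vs Alice: Hank wins 18–17.
Hank vs Grace: Grace wins 35–0.
Hank vs Carol: Carol wins 26–9.
Alice vs Grace: Grace wins 29–6.
Alice vs Carol: Carol wins 35–0.
Grace vs Carol: Grace wins 28–7.
Grace beats each rival — Eve (29–6), Hank (35–0), Alice (29–6), Carol (28–7) — so Grace is the Condorcet winner.

Grace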